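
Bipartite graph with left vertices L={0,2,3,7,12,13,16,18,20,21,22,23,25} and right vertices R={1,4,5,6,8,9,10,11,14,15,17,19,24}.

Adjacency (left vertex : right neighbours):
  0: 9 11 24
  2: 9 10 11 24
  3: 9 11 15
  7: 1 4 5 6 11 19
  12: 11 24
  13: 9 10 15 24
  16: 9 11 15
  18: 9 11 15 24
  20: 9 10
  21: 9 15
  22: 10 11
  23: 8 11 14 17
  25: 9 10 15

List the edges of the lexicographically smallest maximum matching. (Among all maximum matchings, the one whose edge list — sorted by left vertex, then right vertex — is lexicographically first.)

Lex-smallest maximum matching: {(0,9), (2,10), (3,11), (7,1), (12,24), (13,15), (23,8)}

|M| = 7 (so the lex-smallest maximum matching has 7 edges)
process left vertices in ascending order; for each, take the smallest-labelled available neighbour that still permits 7 edges overall, or leave it unmatched if none does
lex-smallest matching: {0-9, 2-10, 3-11, 7-1, 12-24, 13-15, 23-8}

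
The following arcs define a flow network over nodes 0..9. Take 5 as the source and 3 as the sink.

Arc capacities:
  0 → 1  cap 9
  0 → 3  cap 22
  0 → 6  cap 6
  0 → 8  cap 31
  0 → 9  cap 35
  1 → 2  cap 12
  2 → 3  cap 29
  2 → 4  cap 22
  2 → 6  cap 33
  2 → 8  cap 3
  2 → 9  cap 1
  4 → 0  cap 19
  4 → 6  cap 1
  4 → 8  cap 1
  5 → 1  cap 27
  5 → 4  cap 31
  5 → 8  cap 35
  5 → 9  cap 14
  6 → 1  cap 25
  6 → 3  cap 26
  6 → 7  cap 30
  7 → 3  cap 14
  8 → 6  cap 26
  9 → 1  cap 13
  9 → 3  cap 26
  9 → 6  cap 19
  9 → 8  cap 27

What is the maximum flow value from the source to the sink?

Maximum flow value: 72

augment #1: 5→9→3 bottleneck 14, total now 14
augment #2: 5→1→2→3 bottleneck 12, total now 26
augment #3: 5→4→0→3 bottleneck 19, total now 45
augment #4: 5→4→6→3 bottleneck 1, total now 46
augment #5: 5→8→6→3 bottleneck 25, total now 71
augment #6: 5→8→6→7→3 bottleneck 1, total now 72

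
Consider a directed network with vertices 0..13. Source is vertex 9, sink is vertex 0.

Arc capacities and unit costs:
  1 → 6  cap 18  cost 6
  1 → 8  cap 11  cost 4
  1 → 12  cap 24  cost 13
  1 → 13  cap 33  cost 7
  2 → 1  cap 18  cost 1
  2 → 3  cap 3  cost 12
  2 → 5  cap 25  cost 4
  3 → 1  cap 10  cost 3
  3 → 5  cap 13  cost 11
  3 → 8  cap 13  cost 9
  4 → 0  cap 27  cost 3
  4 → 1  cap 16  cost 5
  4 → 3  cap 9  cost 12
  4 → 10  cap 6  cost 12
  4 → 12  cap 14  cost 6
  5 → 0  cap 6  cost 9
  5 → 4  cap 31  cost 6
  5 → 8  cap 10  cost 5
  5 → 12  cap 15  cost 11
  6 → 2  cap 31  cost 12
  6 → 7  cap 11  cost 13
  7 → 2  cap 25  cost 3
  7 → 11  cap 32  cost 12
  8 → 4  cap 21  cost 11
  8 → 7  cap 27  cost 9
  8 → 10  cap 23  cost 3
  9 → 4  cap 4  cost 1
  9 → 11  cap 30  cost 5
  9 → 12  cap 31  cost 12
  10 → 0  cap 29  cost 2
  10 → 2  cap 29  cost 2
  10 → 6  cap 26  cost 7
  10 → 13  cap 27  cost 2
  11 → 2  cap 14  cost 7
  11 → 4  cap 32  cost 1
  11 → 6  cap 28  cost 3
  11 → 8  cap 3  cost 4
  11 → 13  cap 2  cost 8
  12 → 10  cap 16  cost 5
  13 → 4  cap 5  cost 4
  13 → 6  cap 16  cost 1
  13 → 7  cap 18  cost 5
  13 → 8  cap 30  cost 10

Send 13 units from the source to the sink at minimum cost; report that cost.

shortest-cost path #1: 9→4→0 push 4 @ unit cost 4 (adds 16)
shortest-cost path #2: 9→11→4→0 push 9 @ unit cost 9 (adds 81)
total cost = 97

Minimum cost for 13 units: 97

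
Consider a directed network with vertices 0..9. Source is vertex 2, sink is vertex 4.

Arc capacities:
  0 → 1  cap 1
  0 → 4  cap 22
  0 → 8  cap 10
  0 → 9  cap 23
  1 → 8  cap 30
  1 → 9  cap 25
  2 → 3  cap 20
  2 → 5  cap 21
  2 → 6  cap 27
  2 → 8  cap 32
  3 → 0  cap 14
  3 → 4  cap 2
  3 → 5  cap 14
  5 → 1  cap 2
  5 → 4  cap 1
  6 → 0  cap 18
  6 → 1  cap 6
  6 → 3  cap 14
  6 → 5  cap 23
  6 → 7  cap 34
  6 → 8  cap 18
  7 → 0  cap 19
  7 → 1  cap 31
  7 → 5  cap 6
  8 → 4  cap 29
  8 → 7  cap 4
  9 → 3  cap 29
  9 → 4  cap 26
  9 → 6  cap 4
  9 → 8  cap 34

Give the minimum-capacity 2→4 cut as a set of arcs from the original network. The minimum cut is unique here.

augment #1: 2→3→4 push 2
augment #2: 2→5→4 push 1
augment #3: 2→8→4 push 29
augment #4: 2→3→0→4 push 14
augment #5: 2→6→0→4 push 8
augment #6: 2→5→1→9→4 push 2
augment #7: 2→6→0→9→4 push 10
augment #8: 2→6→1→9→4 push 6
augment #9: 2→6→7→0→9→4 push 3
augment #10: 2→8→7→0→9→4 push 3
max flow = 78; residual-reachable set from 2 gives S-side
cut edges (S→T): {(2,6), (2,8), (3,0), (3,4), (5,1), (5,4)} total cap 78

Min-cut arcs: {(2,6), (2,8), (3,0), (3,4), (5,1), (5,4)} (total capacity 78)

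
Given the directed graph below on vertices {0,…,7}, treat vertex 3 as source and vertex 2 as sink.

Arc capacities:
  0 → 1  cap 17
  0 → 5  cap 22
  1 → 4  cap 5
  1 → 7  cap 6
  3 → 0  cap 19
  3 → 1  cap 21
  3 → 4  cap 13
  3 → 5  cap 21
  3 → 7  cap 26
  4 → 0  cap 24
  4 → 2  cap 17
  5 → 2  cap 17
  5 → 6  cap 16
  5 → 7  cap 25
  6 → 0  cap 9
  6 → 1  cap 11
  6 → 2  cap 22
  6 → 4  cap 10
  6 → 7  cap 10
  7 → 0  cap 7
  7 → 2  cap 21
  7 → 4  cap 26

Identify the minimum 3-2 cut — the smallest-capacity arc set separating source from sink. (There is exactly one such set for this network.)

augment #1: 3→4→2 push 13
augment #2: 3→5→2 push 17
augment #3: 3→7→2 push 21
augment #4: 3→1→4→2 push 4
augment #5: 3→5→6→2 push 4
augment #6: 3→0→5→6→2 push 12
max flow = 71; residual-reachable set from 3 gives S-side
cut edges (S→T): {(4,2), (5,2), (5,6), (7,2)} total cap 71

Min-cut arcs: {(4,2), (5,2), (5,6), (7,2)} (total capacity 71)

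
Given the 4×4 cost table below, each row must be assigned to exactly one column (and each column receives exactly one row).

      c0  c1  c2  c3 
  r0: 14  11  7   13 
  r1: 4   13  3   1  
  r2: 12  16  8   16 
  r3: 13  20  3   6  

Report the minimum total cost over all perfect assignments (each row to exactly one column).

optimal assignment: row0→col1 (cost 11), row1→col3 (cost 1), row2→col0 (cost 12), row3→col2 (cost 3)
total = 11 + 1 + 12 + 3 = 27

Minimum assignment cost: 27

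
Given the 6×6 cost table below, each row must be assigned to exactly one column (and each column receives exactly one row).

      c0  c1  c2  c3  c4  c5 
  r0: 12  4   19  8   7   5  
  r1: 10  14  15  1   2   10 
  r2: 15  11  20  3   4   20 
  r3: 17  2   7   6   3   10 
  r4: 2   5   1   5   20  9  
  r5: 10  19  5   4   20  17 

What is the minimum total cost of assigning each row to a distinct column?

one of 2 optimal assignments: row0→col5 (cost 5), row1→col3 (cost 1), row2→col4 (cost 4), row3→col1 (cost 2), row4→col0 (cost 2), row5→col2 (cost 5)
total = 5 + 1 + 4 + 2 + 2 + 5 = 19

Minimum assignment cost: 19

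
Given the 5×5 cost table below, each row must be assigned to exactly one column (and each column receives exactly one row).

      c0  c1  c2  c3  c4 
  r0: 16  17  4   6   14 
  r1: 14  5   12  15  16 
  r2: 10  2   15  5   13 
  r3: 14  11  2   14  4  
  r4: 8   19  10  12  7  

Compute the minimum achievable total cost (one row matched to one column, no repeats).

optimal assignment: row0→col2 (cost 4), row1→col1 (cost 5), row2→col3 (cost 5), row3→col4 (cost 4), row4→col0 (cost 8)
total = 4 + 5 + 5 + 4 + 8 = 26

Minimum assignment cost: 26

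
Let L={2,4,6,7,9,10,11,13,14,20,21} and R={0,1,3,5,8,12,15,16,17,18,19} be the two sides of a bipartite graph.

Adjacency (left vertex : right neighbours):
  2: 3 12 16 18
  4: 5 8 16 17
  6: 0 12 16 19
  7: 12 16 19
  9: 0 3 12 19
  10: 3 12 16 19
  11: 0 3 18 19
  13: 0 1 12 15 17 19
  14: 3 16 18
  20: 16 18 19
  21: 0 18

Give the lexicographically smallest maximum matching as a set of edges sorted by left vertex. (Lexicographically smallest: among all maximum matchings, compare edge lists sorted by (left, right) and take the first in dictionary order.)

|M| = 8 (so the lex-smallest maximum matching has 8 edges)
process left vertices in ascending order; for each, take the smallest-labelled available neighbour that still permits 8 edges overall, or leave it unmatched if none does
lex-smallest matching: {2-3, 4-5, 6-0, 7-12, 9-19, 10-16, 11-18, 13-1}

Lex-smallest maximum matching: {(2,3), (4,5), (6,0), (7,12), (9,19), (10,16), (11,18), (13,1)}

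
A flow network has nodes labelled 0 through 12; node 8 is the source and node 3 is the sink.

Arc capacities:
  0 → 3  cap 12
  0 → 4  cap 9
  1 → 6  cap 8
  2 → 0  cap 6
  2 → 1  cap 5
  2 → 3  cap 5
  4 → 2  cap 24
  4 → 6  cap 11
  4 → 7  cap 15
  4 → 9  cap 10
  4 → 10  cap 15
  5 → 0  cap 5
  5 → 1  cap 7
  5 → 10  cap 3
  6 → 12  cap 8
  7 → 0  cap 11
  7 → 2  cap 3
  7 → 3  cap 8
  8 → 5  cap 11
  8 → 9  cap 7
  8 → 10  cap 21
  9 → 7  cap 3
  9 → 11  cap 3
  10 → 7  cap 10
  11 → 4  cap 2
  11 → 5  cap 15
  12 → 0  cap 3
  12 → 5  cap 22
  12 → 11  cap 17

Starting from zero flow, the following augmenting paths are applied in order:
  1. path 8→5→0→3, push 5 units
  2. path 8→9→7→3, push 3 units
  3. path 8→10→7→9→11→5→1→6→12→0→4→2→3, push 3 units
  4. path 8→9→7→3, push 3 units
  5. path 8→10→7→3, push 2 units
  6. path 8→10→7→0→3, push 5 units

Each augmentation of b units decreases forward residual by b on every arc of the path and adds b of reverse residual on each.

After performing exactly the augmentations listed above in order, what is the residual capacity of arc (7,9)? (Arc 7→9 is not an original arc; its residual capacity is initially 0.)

Residual capacity of (7,9): 3

after path 1 (8→5→0→3, push 5): res(7,9)=0
after path 2 (8→9→7→3, push 3): res(7,9)=3
after path 3 (8→10→7→9→11→5→1→6→12→0→4→2→3, push 3): res(7,9)=0
after path 4 (8→9→7→3, push 3): res(7,9)=3
after path 5 (8→10→7→3, push 2): res(7,9)=3
after path 6 (8→10→7→0→3, push 5): res(7,9)=3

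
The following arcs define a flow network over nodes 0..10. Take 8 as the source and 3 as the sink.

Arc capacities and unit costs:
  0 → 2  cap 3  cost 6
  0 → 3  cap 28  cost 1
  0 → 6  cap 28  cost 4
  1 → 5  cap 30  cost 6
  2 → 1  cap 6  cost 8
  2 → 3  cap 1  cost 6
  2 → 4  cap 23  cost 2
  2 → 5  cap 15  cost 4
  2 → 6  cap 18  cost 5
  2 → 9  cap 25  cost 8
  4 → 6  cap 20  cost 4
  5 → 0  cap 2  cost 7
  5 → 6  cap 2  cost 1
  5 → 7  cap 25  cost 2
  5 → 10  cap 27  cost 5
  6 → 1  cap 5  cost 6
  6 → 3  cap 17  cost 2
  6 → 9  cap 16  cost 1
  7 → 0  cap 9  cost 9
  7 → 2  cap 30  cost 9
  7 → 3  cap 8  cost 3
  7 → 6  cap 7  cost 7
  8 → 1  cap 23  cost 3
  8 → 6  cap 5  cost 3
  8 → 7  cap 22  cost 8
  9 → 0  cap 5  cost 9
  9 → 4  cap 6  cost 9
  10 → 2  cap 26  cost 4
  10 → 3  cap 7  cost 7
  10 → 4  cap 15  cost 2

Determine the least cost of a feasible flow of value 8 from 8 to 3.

shortest-cost path #1: 8→6→3 push 5 @ unit cost 5 (adds 25)
shortest-cost path #2: 8→7→3 push 3 @ unit cost 11 (adds 33)
total cost = 58

Minimum cost for 8 units: 58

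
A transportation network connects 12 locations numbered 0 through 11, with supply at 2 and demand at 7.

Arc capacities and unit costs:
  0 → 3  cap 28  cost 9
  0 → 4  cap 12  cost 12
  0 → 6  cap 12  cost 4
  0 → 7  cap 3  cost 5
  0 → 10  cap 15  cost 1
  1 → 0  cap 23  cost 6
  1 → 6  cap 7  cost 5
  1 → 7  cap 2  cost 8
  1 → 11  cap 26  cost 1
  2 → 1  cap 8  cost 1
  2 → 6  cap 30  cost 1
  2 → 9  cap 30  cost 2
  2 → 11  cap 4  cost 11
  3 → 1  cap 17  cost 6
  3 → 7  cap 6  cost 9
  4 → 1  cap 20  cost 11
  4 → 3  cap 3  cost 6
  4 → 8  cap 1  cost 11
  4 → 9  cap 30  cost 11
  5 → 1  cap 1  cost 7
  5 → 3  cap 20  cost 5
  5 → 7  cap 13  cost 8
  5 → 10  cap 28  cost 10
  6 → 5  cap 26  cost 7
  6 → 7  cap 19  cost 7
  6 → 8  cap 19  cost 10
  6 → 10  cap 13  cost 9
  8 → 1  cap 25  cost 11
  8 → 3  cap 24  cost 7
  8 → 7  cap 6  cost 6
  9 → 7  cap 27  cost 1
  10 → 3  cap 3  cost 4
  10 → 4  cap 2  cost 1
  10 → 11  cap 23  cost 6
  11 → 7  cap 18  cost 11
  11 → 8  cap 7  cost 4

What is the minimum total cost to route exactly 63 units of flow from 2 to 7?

Minimum cost for 63 units: 467

shortest-cost path #1: 2→9→7 push 27 @ unit cost 3 (adds 81)
shortest-cost path #2: 2→6→7 push 19 @ unit cost 8 (adds 152)
shortest-cost path #3: 2→1→7 push 2 @ unit cost 9 (adds 18)
shortest-cost path #4: 2→1→0→7 push 3 @ unit cost 12 (adds 36)
shortest-cost path #5: 2→1→11→8→7 push 3 @ unit cost 12 (adds 36)
shortest-cost path #6: 2→6→5→7 push 9 @ unit cost 16 (adds 144)
total cost = 467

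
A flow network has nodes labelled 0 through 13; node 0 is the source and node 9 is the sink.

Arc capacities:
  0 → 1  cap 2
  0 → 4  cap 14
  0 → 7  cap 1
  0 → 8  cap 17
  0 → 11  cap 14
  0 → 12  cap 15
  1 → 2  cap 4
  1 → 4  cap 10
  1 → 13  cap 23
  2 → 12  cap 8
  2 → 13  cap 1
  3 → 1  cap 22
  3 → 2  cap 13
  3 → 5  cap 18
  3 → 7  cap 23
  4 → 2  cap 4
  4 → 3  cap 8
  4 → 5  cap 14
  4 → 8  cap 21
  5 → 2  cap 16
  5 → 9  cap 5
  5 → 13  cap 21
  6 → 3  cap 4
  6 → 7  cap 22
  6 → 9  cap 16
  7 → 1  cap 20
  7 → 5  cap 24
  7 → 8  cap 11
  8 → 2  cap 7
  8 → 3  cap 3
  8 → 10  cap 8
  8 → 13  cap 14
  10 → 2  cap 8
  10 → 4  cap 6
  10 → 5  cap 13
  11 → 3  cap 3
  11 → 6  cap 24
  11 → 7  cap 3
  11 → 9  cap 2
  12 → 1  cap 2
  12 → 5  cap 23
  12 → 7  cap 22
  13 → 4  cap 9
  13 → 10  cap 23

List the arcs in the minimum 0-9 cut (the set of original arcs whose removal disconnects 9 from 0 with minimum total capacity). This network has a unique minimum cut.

augment #1: 0→11→9 push 2
augment #2: 0→4→5→9 push 5
augment #3: 0→11→6→9 push 12
max flow = 19; residual-reachable set from 0 gives S-side
cut edges (S→T): {(0,11), (5,9)} total cap 19

Min-cut arcs: {(0,11), (5,9)} (total capacity 19)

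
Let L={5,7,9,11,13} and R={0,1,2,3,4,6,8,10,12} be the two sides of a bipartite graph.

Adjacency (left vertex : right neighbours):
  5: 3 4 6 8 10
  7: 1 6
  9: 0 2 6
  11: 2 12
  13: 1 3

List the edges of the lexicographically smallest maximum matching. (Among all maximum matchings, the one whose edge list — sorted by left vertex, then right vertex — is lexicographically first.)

|M| = 5 (so the lex-smallest maximum matching has 5 edges)
process left vertices in ascending order; for each, take the smallest-labelled available neighbour that still permits 5 edges overall, or leave it unmatched if none does
lex-smallest matching: {5-3, 7-6, 9-0, 11-2, 13-1}

Lex-smallest maximum matching: {(5,3), (7,6), (9,0), (11,2), (13,1)}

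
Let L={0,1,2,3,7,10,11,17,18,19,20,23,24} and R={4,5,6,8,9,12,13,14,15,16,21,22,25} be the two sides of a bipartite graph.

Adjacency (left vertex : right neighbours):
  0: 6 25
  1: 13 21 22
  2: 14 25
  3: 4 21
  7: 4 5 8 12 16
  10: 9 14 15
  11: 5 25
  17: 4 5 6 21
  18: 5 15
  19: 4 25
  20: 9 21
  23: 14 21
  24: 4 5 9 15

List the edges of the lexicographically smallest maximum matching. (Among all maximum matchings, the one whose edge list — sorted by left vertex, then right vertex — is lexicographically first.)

Lex-smallest maximum matching: {(0,6), (1,13), (2,14), (3,4), (7,8), (10,9), (11,5), (17,21), (18,15), (19,25)}

|M| = 10 (so the lex-smallest maximum matching has 10 edges)
process left vertices in ascending order; for each, take the smallest-labelled available neighbour that still permits 10 edges overall, or leave it unmatched if none does
lex-smallest matching: {0-6, 1-13, 2-14, 3-4, 7-8, 10-9, 11-5, 17-21, 18-15, 19-25}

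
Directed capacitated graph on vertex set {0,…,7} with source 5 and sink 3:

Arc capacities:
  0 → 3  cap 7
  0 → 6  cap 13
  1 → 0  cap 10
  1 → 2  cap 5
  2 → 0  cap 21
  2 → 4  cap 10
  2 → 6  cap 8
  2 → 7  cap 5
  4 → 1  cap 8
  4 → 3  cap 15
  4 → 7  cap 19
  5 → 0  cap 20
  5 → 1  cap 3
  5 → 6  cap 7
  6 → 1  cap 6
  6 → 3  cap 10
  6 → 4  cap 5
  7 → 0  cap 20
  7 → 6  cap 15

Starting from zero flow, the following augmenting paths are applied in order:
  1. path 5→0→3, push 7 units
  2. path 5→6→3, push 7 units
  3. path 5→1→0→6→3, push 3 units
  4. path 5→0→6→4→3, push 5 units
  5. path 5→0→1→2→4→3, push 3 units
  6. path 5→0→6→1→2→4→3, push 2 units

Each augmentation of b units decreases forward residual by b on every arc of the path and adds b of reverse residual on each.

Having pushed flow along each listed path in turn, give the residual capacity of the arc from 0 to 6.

after path 1 (5→0→3, push 7): res(0,6)=13
after path 2 (5→6→3, push 7): res(0,6)=13
after path 3 (5→1→0→6→3, push 3): res(0,6)=10
after path 4 (5→0→6→4→3, push 5): res(0,6)=5
after path 5 (5→0→1→2→4→3, push 3): res(0,6)=5
after path 6 (5→0→6→1→2→4→3, push 2): res(0,6)=3

Residual capacity of (0,6): 3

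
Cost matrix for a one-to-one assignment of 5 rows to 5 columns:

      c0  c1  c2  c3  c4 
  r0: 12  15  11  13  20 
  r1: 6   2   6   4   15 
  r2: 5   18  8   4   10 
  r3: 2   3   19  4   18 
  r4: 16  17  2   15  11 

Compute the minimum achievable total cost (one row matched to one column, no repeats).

Minimum assignment cost: 29

optimal assignment: row0→col3 (cost 13), row1→col1 (cost 2), row2→col4 (cost 10), row3→col0 (cost 2), row4→col2 (cost 2)
total = 13 + 2 + 10 + 2 + 2 = 29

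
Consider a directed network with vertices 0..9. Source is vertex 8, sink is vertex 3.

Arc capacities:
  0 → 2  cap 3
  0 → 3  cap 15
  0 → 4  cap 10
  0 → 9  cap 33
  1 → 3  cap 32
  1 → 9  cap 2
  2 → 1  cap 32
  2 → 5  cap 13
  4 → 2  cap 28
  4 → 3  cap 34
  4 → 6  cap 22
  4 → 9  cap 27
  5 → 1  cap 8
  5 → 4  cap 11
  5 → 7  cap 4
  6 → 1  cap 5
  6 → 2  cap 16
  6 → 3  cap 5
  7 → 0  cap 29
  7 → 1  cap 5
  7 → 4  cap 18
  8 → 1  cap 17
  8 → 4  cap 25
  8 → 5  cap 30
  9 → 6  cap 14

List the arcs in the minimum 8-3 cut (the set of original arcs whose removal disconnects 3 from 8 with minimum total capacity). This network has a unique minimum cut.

augment #1: 8→1→3 push 17
augment #2: 8→4→3 push 25
augment #3: 8→5→1→3 push 8
augment #4: 8→5→4→3 push 9
augment #5: 8→5→4→6→3 push 2
augment #6: 8→5→7→0→3 push 4
max flow = 65; residual-reachable set from 8 gives S-side
cut edges (S→T): {(5,1), (5,4), (5,7), (8,1), (8,4)} total cap 65

Min-cut arcs: {(5,1), (5,4), (5,7), (8,1), (8,4)} (total capacity 65)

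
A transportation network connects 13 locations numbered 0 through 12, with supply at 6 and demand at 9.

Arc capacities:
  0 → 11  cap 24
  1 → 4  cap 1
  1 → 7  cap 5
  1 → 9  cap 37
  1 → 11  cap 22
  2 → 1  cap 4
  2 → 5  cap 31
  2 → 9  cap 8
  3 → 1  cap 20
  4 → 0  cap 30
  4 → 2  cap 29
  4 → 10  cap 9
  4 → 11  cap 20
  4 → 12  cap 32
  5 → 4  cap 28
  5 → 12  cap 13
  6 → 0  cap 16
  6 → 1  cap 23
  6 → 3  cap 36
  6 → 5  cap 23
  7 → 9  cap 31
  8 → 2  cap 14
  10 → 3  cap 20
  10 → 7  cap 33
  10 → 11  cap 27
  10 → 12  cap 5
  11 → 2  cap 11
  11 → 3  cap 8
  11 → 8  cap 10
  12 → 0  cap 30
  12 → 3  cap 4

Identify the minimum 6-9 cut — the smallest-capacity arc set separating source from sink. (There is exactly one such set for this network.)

augment #1: 6→1→9 push 23
augment #2: 6→3→1→9 push 14
augment #3: 6→0→11→2→9 push 8
augment #4: 6→3→1→7→9 push 5
augment #5: 6→5→4→10→7→9 push 9
max flow = 59; residual-reachable set from 6 gives S-side
cut edges (S→T): {(1,7), (1,9), (2,9), (4,10)} total cap 59

Min-cut arcs: {(1,7), (1,9), (2,9), (4,10)} (total capacity 59)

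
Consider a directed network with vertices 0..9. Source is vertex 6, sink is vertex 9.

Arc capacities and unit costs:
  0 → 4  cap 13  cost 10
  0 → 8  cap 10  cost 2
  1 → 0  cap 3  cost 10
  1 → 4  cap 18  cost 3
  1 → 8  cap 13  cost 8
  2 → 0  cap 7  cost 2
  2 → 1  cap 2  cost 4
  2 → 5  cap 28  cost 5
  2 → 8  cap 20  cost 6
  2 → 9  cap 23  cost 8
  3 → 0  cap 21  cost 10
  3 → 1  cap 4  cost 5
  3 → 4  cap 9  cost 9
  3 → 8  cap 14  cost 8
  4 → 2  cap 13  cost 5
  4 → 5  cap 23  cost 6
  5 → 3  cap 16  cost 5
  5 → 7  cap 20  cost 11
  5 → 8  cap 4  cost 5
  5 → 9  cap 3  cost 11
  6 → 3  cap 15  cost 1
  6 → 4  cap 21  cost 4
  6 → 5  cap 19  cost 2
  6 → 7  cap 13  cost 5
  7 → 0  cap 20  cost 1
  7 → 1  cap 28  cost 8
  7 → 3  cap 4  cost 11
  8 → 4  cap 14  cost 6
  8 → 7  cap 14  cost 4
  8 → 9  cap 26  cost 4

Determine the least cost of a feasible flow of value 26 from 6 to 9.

shortest-cost path #1: 6→5→8→9 push 4 @ unit cost 11 (adds 44)
shortest-cost path #2: 6→7→0→8→9 push 10 @ unit cost 12 (adds 120)
shortest-cost path #3: 6→5→9 push 3 @ unit cost 13 (adds 39)
shortest-cost path #4: 6→3→8→9 push 9 @ unit cost 13 (adds 117)
total cost = 320

Minimum cost for 26 units: 320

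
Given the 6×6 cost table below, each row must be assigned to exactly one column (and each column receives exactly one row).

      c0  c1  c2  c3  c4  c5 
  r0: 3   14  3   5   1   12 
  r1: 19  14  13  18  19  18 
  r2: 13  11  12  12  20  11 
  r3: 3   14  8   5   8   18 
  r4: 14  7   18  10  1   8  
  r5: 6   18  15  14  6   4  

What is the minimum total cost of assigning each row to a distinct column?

one of 3 optimal assignments: row0→col0 (cost 3), row1→col2 (cost 13), row2→col1 (cost 11), row3→col3 (cost 5), row4→col4 (cost 1), row5→col5 (cost 4)
total = 3 + 13 + 11 + 5 + 1 + 4 = 37

Minimum assignment cost: 37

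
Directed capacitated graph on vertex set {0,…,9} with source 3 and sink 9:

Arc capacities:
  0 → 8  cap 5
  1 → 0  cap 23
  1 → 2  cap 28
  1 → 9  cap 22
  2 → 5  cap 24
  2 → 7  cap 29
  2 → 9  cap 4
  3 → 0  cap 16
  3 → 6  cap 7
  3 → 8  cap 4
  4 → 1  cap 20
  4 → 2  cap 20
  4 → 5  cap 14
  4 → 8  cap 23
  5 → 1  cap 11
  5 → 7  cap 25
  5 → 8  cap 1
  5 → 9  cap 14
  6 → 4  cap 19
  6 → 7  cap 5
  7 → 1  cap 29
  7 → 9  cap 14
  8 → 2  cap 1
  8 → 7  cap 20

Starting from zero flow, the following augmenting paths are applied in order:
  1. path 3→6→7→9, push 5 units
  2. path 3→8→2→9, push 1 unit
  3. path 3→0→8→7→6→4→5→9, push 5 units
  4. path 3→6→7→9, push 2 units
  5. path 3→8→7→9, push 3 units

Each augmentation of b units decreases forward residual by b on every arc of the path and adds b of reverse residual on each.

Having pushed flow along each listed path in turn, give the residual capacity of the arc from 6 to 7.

Residual capacity of (6,7): 3

after path 1 (3→6→7→9, push 5): res(6,7)=0
after path 2 (3→8→2→9, push 1): res(6,7)=0
after path 3 (3→0→8→7→6→4→5→9, push 5): res(6,7)=5
after path 4 (3→6→7→9, push 2): res(6,7)=3
after path 5 (3→8→7→9, push 3): res(6,7)=3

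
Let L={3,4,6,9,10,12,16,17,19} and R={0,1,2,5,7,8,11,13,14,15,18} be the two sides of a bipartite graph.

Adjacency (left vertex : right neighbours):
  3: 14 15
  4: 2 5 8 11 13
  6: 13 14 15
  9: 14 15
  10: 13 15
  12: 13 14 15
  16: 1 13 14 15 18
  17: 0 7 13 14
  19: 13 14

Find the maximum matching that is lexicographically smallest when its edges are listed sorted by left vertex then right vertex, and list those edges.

Lex-smallest maximum matching: {(3,14), (4,2), (6,13), (9,15), (16,1), (17,0)}

|M| = 6 (so the lex-smallest maximum matching has 6 edges)
process left vertices in ascending order; for each, take the smallest-labelled available neighbour that still permits 6 edges overall, or leave it unmatched if none does
lex-smallest matching: {3-14, 4-2, 6-13, 9-15, 16-1, 17-0}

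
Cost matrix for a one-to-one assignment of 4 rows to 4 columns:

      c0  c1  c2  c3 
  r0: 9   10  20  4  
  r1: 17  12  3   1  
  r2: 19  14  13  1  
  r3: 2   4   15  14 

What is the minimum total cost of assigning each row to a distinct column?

optimal assignment: row0→col1 (cost 10), row1→col2 (cost 3), row2→col3 (cost 1), row3→col0 (cost 2)
total = 10 + 3 + 1 + 2 = 16

Minimum assignment cost: 16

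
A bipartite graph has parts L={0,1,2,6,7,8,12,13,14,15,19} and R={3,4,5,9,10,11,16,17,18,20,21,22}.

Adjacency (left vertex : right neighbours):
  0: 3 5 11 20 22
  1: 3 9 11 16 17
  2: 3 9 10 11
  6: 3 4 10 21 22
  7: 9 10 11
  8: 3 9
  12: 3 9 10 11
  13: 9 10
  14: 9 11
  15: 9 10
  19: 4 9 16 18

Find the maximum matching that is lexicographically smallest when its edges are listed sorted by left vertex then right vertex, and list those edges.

Lex-smallest maximum matching: {(0,5), (1,16), (2,3), (6,4), (7,9), (12,10), (14,11), (19,18)}

|M| = 8 (so the lex-smallest maximum matching has 8 edges)
process left vertices in ascending order; for each, take the smallest-labelled available neighbour that still permits 8 edges overall, or leave it unmatched if none does
lex-smallest matching: {0-5, 1-16, 2-3, 6-4, 7-9, 12-10, 14-11, 19-18}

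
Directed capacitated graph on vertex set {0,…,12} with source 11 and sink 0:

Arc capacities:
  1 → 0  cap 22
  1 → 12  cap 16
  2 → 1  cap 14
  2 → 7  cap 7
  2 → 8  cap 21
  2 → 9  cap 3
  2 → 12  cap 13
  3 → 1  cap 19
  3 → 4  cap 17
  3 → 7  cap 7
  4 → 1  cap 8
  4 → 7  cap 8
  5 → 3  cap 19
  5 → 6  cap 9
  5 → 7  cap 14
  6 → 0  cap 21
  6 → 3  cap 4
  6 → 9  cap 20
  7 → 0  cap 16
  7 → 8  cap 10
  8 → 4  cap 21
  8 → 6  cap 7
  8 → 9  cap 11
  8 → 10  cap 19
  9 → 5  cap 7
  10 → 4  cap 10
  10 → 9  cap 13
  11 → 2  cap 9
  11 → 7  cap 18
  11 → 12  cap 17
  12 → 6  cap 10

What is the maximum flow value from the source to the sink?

Maximum flow value: 37

augment #1: 11→7→0 bottleneck 16, total now 16
augment #2: 11→2→1→0 bottleneck 9, total now 25
augment #3: 11→12→6→0 bottleneck 10, total now 35
augment #4: 11→7→8→6→0 bottleneck 2, total now 37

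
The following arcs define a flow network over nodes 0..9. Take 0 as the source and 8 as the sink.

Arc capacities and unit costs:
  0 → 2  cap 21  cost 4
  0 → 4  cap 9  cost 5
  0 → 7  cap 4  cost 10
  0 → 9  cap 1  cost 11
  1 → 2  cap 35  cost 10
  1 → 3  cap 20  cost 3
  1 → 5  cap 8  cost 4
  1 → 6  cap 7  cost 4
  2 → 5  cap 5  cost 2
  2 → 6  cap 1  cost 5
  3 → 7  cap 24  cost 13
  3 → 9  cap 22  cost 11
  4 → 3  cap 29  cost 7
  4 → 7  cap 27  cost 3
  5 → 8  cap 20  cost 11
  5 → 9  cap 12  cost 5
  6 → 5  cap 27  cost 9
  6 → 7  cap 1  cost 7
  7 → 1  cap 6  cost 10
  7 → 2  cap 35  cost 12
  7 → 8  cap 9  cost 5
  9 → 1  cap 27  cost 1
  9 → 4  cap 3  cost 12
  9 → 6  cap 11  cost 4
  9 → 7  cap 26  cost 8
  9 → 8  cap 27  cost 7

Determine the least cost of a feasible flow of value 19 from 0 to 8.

shortest-cost path #1: 0→4→7→8 push 9 @ unit cost 13 (adds 117)
shortest-cost path #2: 0→2→5→8 push 5 @ unit cost 17 (adds 85)
shortest-cost path #3: 0→9→8 push 1 @ unit cost 18 (adds 18)
shortest-cost path #4: 0→2→6→5→8 push 1 @ unit cost 29 (adds 29)
shortest-cost path #5: 0→7→4→3→9→8 push 3 @ unit cost 32 (adds 96)
total cost = 345

Minimum cost for 19 units: 345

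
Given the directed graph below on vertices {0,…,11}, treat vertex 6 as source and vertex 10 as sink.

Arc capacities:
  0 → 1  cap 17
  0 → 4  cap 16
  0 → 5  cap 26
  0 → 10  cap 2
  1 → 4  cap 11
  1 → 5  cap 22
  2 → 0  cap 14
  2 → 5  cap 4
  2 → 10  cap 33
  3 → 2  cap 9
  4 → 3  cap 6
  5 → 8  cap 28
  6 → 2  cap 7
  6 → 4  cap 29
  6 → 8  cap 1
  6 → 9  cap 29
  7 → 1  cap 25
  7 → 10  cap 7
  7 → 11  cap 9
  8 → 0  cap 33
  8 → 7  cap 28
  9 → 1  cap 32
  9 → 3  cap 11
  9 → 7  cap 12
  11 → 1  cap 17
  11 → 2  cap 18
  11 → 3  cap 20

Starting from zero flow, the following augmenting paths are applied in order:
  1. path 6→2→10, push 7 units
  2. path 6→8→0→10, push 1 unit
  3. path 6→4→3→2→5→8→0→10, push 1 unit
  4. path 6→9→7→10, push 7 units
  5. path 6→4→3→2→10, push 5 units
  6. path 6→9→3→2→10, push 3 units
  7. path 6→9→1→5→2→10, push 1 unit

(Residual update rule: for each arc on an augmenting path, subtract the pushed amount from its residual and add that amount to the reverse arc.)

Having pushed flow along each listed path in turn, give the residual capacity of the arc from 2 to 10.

after path 1 (6→2→10, push 7): res(2,10)=26
after path 2 (6→8→0→10, push 1): res(2,10)=26
after path 3 (6→4→3→2→5→8→0→10, push 1): res(2,10)=26
after path 4 (6→9→7→10, push 7): res(2,10)=26
after path 5 (6→4→3→2→10, push 5): res(2,10)=21
after path 6 (6→9→3→2→10, push 3): res(2,10)=18
after path 7 (6→9→1→5→2→10, push 1): res(2,10)=17

Residual capacity of (2,10): 17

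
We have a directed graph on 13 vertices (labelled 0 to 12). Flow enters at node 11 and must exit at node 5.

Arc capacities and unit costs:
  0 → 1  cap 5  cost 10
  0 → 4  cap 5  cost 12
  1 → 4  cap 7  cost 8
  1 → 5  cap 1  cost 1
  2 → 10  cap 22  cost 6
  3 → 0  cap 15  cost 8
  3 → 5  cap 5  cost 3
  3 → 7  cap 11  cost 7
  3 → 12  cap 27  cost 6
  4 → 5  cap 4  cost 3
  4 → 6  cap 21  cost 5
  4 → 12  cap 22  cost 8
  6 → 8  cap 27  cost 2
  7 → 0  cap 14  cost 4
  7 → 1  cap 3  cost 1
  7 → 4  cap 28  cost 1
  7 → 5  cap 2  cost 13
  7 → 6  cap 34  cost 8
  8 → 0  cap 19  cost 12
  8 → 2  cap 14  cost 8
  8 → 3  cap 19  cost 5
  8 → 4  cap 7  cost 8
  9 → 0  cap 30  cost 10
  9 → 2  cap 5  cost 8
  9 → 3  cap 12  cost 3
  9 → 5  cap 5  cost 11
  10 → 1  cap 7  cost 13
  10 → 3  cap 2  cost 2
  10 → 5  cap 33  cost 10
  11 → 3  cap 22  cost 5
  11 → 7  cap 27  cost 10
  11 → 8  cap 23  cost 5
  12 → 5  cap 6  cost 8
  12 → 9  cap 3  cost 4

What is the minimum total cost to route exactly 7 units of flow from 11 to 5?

shortest-cost path #1: 11→3→5 push 5 @ unit cost 8 (adds 40)
shortest-cost path #2: 11→7→1→5 push 1 @ unit cost 12 (adds 12)
shortest-cost path #3: 11→7→4→5 push 1 @ unit cost 14 (adds 14)
total cost = 66

Minimum cost for 7 units: 66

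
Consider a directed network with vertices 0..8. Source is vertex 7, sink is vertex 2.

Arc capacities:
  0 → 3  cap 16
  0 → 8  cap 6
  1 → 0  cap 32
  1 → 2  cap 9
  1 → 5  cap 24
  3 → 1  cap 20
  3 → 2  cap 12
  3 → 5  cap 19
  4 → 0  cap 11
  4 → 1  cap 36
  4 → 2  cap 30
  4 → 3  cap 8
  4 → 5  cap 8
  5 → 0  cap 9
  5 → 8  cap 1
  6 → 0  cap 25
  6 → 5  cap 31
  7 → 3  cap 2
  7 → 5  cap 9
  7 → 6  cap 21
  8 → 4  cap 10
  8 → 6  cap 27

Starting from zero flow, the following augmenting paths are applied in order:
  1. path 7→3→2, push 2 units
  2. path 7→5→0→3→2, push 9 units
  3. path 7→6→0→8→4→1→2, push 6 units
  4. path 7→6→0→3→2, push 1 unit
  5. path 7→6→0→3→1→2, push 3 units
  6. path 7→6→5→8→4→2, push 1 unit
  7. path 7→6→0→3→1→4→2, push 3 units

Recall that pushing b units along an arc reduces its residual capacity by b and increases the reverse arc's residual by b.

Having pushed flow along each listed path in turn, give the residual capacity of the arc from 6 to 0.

after path 1 (7→3→2, push 2): res(6,0)=25
after path 2 (7→5→0→3→2, push 9): res(6,0)=25
after path 3 (7→6→0→8→4→1→2, push 6): res(6,0)=19
after path 4 (7→6→0→3→2, push 1): res(6,0)=18
after path 5 (7→6→0→3→1→2, push 3): res(6,0)=15
after path 6 (7→6→5→8→4→2, push 1): res(6,0)=15
after path 7 (7→6→0→3→1→4→2, push 3): res(6,0)=12

Residual capacity of (6,0): 12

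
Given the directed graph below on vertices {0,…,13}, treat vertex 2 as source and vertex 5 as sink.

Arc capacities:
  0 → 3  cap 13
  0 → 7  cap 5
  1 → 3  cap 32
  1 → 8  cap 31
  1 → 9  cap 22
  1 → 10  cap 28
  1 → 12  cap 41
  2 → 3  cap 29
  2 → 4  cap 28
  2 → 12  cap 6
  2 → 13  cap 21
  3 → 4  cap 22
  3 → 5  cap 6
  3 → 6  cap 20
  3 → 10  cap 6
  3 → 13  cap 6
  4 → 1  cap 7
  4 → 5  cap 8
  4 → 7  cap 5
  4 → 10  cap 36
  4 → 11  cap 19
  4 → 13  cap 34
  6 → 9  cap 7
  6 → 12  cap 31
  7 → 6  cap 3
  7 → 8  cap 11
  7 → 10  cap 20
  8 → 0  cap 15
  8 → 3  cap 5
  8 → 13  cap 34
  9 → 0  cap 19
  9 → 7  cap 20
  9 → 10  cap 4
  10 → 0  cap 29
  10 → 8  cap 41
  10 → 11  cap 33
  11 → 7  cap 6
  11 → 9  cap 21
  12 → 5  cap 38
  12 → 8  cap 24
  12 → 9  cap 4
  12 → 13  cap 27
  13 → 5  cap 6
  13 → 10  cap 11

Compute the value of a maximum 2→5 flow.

Maximum flow value: 56

augment #1: 2→3→5 bottleneck 6, total now 6
augment #2: 2→4→5 bottleneck 8, total now 14
augment #3: 2→12→5 bottleneck 6, total now 20
augment #4: 2→13→5 bottleneck 6, total now 26
augment #5: 2→3→6→12→5 bottleneck 20, total now 46
augment #6: 2→4→1→12→5 bottleneck 7, total now 53
augment #7: 2→4→7→6→12→5 bottleneck 3, total now 56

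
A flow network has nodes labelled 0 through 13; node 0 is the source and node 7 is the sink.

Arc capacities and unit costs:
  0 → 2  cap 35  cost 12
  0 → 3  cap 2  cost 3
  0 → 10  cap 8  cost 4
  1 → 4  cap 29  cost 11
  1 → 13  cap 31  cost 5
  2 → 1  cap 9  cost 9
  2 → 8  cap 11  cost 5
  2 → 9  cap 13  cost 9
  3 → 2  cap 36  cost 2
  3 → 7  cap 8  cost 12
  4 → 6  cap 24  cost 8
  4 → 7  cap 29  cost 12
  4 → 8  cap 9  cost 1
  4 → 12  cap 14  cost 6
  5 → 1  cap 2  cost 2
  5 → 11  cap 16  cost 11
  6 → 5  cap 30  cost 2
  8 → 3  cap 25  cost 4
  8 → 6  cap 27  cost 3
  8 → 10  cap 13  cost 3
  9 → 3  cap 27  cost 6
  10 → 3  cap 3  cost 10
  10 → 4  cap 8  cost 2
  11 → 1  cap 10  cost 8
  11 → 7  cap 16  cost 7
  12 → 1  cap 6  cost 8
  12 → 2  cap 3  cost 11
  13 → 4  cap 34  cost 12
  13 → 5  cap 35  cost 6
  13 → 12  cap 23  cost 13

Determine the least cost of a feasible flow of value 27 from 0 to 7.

Minimum cost for 27 units: 836

shortest-cost path #1: 0→3→7 push 2 @ unit cost 15 (adds 30)
shortest-cost path #2: 0→10→4→7 push 8 @ unit cost 18 (adds 144)
shortest-cost path #3: 0→2→8→3→7 push 6 @ unit cost 33 (adds 198)
shortest-cost path #4: 0→2→8→6→5→11→7 push 5 @ unit cost 40 (adds 200)
shortest-cost path #5: 0→2→1→4→7 push 6 @ unit cost 44 (adds 264)
total cost = 836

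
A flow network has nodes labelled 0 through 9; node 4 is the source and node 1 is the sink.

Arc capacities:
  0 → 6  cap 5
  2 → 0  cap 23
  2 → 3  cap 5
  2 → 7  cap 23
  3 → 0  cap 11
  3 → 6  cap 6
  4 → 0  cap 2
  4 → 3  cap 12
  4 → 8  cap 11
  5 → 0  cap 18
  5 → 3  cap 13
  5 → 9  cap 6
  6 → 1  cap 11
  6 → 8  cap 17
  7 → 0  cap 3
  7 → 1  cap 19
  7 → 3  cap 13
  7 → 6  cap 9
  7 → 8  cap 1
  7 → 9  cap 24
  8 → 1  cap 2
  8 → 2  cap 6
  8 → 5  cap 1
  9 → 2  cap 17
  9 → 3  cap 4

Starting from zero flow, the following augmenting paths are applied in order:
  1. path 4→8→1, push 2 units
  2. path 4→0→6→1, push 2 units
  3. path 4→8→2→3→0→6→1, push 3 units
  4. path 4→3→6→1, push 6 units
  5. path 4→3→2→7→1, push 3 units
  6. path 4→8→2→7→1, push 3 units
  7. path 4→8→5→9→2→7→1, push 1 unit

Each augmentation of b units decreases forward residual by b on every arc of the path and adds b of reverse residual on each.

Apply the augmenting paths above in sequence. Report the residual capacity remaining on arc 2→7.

Residual capacity of (2,7): 16

after path 1 (4→8→1, push 2): res(2,7)=23
after path 2 (4→0→6→1, push 2): res(2,7)=23
after path 3 (4→8→2→3→0→6→1, push 3): res(2,7)=23
after path 4 (4→3→6→1, push 6): res(2,7)=23
after path 5 (4→3→2→7→1, push 3): res(2,7)=20
after path 6 (4→8→2→7→1, push 3): res(2,7)=17
after path 7 (4→8→5→9→2→7→1, push 1): res(2,7)=16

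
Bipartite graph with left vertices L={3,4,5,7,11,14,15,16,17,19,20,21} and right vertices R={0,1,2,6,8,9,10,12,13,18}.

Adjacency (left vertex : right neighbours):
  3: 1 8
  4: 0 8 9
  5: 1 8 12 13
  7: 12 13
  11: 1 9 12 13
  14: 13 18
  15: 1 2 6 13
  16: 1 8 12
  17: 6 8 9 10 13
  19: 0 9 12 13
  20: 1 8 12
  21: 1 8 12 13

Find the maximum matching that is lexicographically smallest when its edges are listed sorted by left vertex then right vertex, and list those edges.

Lex-smallest maximum matching: {(3,1), (4,0), (5,8), (7,12), (11,9), (14,18), (15,2), (17,6), (19,13)}

|M| = 9 (so the lex-smallest maximum matching has 9 edges)
process left vertices in ascending order; for each, take the smallest-labelled available neighbour that still permits 9 edges overall, or leave it unmatched if none does
lex-smallest matching: {3-1, 4-0, 5-8, 7-12, 11-9, 14-18, 15-2, 17-6, 19-13}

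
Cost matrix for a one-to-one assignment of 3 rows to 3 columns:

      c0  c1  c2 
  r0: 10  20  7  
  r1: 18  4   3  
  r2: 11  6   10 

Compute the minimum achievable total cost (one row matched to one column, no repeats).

Minimum assignment cost: 19

optimal assignment: row0→col0 (cost 10), row1→col2 (cost 3), row2→col1 (cost 6)
total = 10 + 3 + 6 = 19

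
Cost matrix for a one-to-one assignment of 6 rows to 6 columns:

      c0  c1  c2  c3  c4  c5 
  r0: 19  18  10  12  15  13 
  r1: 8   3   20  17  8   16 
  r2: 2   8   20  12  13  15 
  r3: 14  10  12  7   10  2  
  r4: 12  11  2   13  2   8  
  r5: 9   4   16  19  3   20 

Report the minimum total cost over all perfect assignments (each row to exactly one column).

Minimum assignment cost: 24

optimal assignment: row0→col3 (cost 12), row1→col1 (cost 3), row2→col0 (cost 2), row3→col5 (cost 2), row4→col2 (cost 2), row5→col4 (cost 3)
total = 12 + 3 + 2 + 2 + 2 + 3 = 24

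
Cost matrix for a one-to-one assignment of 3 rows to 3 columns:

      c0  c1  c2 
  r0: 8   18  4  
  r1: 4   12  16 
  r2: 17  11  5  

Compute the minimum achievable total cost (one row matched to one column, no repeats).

optimal assignment: row0→col2 (cost 4), row1→col0 (cost 4), row2→col1 (cost 11)
total = 4 + 4 + 11 = 19

Minimum assignment cost: 19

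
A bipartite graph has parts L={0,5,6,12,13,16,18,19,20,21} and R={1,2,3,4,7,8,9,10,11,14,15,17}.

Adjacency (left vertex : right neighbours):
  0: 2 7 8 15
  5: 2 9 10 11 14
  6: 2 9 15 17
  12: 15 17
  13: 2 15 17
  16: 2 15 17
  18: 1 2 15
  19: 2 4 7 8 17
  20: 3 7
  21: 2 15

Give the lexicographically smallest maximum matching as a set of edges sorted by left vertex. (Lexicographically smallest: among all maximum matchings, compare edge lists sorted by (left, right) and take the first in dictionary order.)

Lex-smallest maximum matching: {(0,7), (5,10), (6,9), (12,15), (13,2), (16,17), (18,1), (19,4), (20,3)}

|M| = 9 (so the lex-smallest maximum matching has 9 edges)
process left vertices in ascending order; for each, take the smallest-labelled available neighbour that still permits 9 edges overall, or leave it unmatched if none does
lex-smallest matching: {0-7, 5-10, 6-9, 12-15, 13-2, 16-17, 18-1, 19-4, 20-3}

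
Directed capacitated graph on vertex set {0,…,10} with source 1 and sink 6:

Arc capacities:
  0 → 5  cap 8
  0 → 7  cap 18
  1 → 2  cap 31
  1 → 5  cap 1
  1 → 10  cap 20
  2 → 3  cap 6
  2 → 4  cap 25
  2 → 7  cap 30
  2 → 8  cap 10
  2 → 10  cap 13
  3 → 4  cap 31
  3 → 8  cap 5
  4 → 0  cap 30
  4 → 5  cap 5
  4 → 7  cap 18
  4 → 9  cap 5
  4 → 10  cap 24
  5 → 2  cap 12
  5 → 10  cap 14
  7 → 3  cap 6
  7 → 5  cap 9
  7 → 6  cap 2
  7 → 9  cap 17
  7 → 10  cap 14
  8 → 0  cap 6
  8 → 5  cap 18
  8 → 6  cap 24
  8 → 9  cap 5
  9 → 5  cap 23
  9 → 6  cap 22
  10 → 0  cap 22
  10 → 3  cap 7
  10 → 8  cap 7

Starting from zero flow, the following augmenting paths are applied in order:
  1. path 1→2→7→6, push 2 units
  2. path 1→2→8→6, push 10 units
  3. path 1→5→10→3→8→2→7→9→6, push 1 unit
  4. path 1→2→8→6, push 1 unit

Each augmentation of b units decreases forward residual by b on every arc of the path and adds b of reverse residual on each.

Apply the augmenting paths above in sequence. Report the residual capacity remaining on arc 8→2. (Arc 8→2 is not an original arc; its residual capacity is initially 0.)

after path 1 (1→2→7→6, push 2): res(8,2)=0
after path 2 (1→2→8→6, push 10): res(8,2)=10
after path 3 (1→5→10→3→8→2→7→9→6, push 1): res(8,2)=9
after path 4 (1→2→8→6, push 1): res(8,2)=10

Residual capacity of (8,2): 10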